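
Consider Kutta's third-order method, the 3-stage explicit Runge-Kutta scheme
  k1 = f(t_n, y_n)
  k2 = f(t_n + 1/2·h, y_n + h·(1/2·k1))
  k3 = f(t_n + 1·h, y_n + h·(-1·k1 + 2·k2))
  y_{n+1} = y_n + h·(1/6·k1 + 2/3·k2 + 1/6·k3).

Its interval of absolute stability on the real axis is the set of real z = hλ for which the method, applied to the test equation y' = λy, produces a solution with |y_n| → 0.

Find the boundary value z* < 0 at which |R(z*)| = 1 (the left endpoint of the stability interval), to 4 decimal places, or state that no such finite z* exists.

With y'=λy (z=hλ):
  order 3, 3-stage ⇒ R(z)=1+z+z^2/2+z^3/6
  (e.g. R(-1.62)=-0.01639, |R|=0.01639)

Find x<0 with |R(x)|<1.
x=-1.62: |R|=0.0164
|R(-2.77)|=1.4759 |R(-2.58)|=1.1141 |R(-1.05)|=0.3083
Bisect:
  x_lo=-3.2937 |R|=2.8246  x_hi=-0.2157 |R|=0.8059
  mid=-1.75468 |R|=0.11564 →hi
  mid=-2.52417 |R|=1.01888 →lo
  mid=-2.13942 |R|=0.48293 →hi
  mid=-2.33180 |R|=0.72626 →hi
  mid=-2.42798 |R|=0.86596 →hi
  mid=-2.47607 |R|=0.94071 →hi
  mid=-2.50012 |R|=0.97936 →hi
  mid=-2.51214 |R|=0.99901 →hi
  mid=-2.51816 |R|=1.00892 →lo
  ...
  [-2.51290,-2.51271] ⇒ x*=-2.5127
Interval (-2.5127, 0).

left endpoint -2.5127.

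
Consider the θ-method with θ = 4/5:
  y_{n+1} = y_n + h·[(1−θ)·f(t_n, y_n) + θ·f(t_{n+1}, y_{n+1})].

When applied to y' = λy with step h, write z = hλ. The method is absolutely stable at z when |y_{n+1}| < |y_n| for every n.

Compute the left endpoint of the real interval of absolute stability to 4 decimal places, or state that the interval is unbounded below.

Set f=λy, z=hλ:
  y_{n+1} = y_n + z·[1/5·y_n + 4/5·y_{n+1}] ⇒ (1 − 4/5z)y_{n+1} = (1 + 1/5z)y_n
  ⇒ R(z) = (1 + 1/5z)/(1 − 4/5z).

Need |R(x)|<1, x<0.
x=-1.45: |R|=0.3287
x=-2: |R|=0.2308
x=-10: |R|=0.1111
x=-100: |R|=0.2346
θ=4/5≥1/2 ⇒ |1+1/5x|<|1−4/5x| ∀x<0 ⇒ unbounded interval.

unbounded; (−∞, 0).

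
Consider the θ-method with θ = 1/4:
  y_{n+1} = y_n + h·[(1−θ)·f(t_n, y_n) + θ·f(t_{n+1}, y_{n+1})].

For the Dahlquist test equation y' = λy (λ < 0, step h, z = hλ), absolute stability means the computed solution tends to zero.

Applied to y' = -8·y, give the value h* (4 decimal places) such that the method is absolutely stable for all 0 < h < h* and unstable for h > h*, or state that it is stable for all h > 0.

(-4.0000,0); λ=-8 ⇒ h* = (4)/8 = 0.5000.

On y'=λy, z=hλ:
  y_{n+1} = y_n + z·[3/4·y_n + 1/4·y_{n+1}] ⇒ (1 − 1/4z)y_{n+1} = (1 + 3/4z)y_n
  so R(z) = (1 + 3/4z)/(1 − 1/4z).

Find x<0 with |R(x)|<1.
x=-1.29: |R|=0.0246
R=−1: 1+3/4x = −1+1/4x ⇒ -1/2x=2 ⇒ x=2/(-1/2)=-4.0000
Confirm numerically:
  x=-3.011: |R|=0.71787 <1
  x=-2.002: |R|=0.33422 <1
  x=-1.755: |R|=0.21981 <1
  x=-4.568: |R|=1.13259 >1
  x=-4.483: |R|=1.11387 >1
  x=-4.031: |R|=1.00772 >1
Stable set (-4.0000, 0).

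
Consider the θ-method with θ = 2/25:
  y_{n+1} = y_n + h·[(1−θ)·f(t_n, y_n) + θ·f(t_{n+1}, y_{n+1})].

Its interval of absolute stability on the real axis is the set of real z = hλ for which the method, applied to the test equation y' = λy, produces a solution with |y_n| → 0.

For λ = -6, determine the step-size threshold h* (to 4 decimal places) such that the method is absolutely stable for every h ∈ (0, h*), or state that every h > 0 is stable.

Test eqn y'=λy, z=hλ:
  y_{n+1} = y_n + z·[23/25·y_n + 2/25·y_{n+1}] ⇒ (1 − 2/25z)y_{n+1} = (1 + 23/25z)y_n
  ⇒ R(z) = (1 + 23/25z)/(1 − 2/25z).

Solve |R(x)|<1 on ℝ⁻.
x=-0.59: |R|=0.4366
R=−1: 1+23/25x = −1+2/25x ⇒ -21/25x=2 ⇒ x=2/(-21/25)=-2.3810
Confirm numerically:
  x=-2.132: |R|=0.82135 <1
  x=-1.899: |R|=0.64855 <1
  x=-1.467: |R|=0.31292 <1
  x=-2.759: |R|=1.26014 >1
  x=-2.592: |R|=1.14683 >1
  x=-2.510: |R|=1.09027 >1
Interval (-2.3810, 0).

(-2.3810,0); λ=-6 ⇒ h* = (50/21)/6 = 0.3968.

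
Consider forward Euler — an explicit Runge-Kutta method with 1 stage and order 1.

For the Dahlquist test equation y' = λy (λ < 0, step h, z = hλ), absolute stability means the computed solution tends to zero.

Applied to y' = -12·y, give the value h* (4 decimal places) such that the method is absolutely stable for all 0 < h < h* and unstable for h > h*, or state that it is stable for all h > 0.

(-2.0000,0); λ=-12 ⇒ h* = 0.1667.

Set f=λy, z=hλ:
  order 1, 1-stage ⇒ R(z)=1+z
  (e.g. R(-0.31)=0.69000, |R|=0.69000)

Find x<0 with |R(x)|<1.
x=-0.31: |R|=0.6900
|R(-2.32)|=1.3200 |R(-2.2)|=1.2000 |R(-1.2)|=0.2000
Bisect:
  x_lo=-2.7412 |R|=1.7412  x_hi=-0.3958 |R|=0.6042
  mid=-1.56846 |R|=0.56846 →hi
  mid=-2.15481 |R|=1.15481 →lo
  mid=-1.86164 |R|=0.86164 →hi
  mid=-2.00822 |R|=1.00822 →lo
  mid=-1.93493 |R|=0.93493 →hi
  mid=-1.97158 |R|=0.97158 →hi
  mid=-1.98990 |R|=0.98990 →hi
  mid=-1.99906 |R|=0.99906 →hi
  ...
  [-2.00006,-1.99992] ⇒ x*=-2.0000
Interval (-2.0000, 0).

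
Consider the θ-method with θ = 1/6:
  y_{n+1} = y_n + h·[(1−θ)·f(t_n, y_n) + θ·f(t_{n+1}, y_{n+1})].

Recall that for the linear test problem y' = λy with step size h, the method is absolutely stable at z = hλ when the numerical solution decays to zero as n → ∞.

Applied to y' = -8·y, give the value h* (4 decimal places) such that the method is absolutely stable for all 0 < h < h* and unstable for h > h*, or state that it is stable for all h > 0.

(-3.0000,0); λ=-8 ⇒ h* = (3)/8 = 0.3750.

On y'=λy, z=hλ:
  y_{n+1} = y_n + z·[5/6·y_n + 1/6·y_{n+1}] ⇒ (1 − 1/6z)y_{n+1} = (1 + 5/6z)y_n
  ⇒ R(z) = (1 + 5/6z)/(1 − 1/6z).

Find x<0 with |R(x)|<1.
x=-0.93: |R|=0.1948
R=−1: 1+5/6x = −1+1/6x ⇒ -2/3x=2 ⇒ x=2/(-2/3)=-3.0000
Confirm numerically:
  x=-1.581: |R|=0.25129 <1
  x=-1.569: |R|=0.24376 <1
  x=-1.463: |R|=0.17620 <1
  x=-1.363: |R|=0.11069 <1
  x=-3.490: |R|=1.20653 >1
  x=-3.466: |R|=1.19692 >1
  x=-3.204: |R|=1.08866 >1
Stable set (-3.0000, 0).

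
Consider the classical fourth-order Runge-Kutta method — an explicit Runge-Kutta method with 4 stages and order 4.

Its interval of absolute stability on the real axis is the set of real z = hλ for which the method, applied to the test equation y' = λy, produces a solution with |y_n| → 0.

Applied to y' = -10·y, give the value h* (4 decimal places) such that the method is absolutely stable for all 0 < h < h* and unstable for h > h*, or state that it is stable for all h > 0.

(-2.7853,0); λ=-10 ⇒ h* = 0.2785.

Test eqn y'=λy, z=hλ:
  order 4, 4-stage ⇒ R(z)=1+z+z^2/2+z^3/6+z^4/24
  (e.g. R(-1.67)=0.27229, |R|=0.27229)

Solve |R(x)|<1 on ℝ⁻.
x=-1.67: |R|=0.2723
|R(-2.99)|=1.3551 |R(-0.79)|=0.4561 |R(-0.59)|=0.5549
Bisect:
  x_lo=-3.4411 |R|=2.5307  x_hi=-0.3997 |R|=0.6706
  mid=-1.92039 |R|=0.30988 →hi
  mid=-2.68076 |R|=0.85350 →hi
  mid=-3.06095 |R|=1.50161 →lo
  mid=-2.87086 |R|=1.13685 →lo
  mid=-2.77581 |R|=0.98579 →hi
  mid=-2.82333 |R|=1.05888 →lo
  mid=-2.79957 |R|=1.02174 →lo
  mid=-2.78769 |R|=1.00362 →lo
  mid=-2.78175 |R|=0.99467 →hi
  ...
  [-2.78546,-2.78528] ⇒ x*=-2.7853
Interval (-2.7853, 0).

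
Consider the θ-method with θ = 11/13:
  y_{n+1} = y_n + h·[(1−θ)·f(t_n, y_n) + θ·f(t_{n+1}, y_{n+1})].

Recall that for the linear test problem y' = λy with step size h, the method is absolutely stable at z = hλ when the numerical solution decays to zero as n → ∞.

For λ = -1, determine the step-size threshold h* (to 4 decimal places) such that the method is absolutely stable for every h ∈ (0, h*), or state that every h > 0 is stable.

Test eqn y'=λy, z=hλ:
  y_{n+1} = y_n + z·[2/13·y_n + 11/13·y_{n+1}] ⇒ (1 − 11/13z)y_{n+1} = (1 + 2/13z)y_n
  R(z) = (1 + 2/13z)/(1 − 11/13z).

Need |R(x)|<1, x<0.
x=-0.64: |R|=0.5848
x=-2: |R|=0.2571
x=-10: |R|=0.0569
x=-100: |R|=0.1680
θ=11/13≥1/2 ⇒ |1+2/13x|<|1−11/13x| ∀x<0 ⇒ stable on all of ℝ⁻.

(−∞, 0) — no finite endpoint. Any h>0 works for λ=-1.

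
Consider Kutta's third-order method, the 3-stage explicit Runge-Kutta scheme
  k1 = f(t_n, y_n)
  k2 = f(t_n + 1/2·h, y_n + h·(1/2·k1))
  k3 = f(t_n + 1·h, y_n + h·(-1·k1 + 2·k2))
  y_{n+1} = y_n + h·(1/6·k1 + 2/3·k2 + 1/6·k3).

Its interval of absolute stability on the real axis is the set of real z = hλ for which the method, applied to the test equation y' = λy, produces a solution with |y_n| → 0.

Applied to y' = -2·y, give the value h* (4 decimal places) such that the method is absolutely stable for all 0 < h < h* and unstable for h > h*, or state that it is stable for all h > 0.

(-2.5127,0); λ=-2 ⇒ h* = 1.2564.

Set f=λy, z=hλ:
  order 3, 3-stage ⇒ R(z)=1+z+z^2/2+z^3/6
  (e.g. R(-0.4)=0.66933, |R|=0.66933)

Solve |R(x)|<1 on ℝ⁻.
x=-0.4: |R|=0.6693
|R(-2.53)|=1.0286 |R(-2.5)|=0.9792 |R(-0.74)|=0.4663
Bisect:
  x_lo=-3.1026 |R|=2.2672  x_hi=-0.2327 |R|=0.7923
  mid=-1.66764 |R|=0.05009 →hi
  mid=-2.38512 |R|=0.80214 →hi
  mid=-2.74387 |R|=1.42247 →lo
  mid=-2.56449 |R|=1.08713 →lo
  mid=-2.47481 |R|=0.93870 →hi
  mid=-2.51965 |R|=1.01139 →lo
  mid=-2.49723 |R|=0.97467 →hi
  mid=-2.50844 |R|=0.99294 →hi
  mid=-2.51405 |R|=1.00214 →lo
  ...
  [-2.51282,-2.51265] ⇒ x*=-2.5127
Interval (-2.5127, 0).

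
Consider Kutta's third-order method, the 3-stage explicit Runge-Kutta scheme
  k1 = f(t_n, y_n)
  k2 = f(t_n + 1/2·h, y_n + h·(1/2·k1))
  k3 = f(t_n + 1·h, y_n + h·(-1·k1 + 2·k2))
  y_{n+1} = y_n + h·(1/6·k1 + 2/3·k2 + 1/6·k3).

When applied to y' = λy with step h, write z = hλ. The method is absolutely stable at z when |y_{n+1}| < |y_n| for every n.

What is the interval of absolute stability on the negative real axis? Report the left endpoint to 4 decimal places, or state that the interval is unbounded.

With y'=λy (z=hλ):
  order 3, 3-stage ⇒ R(z)=1+z+z^2/2+z^3/6
  (e.g. R(-1.59)=0.00410, |R|=0.00410)

Find x<0 with |R(x)|<1.
x=-1.59: |R|=0.0041
|R(-2.76)|=1.4553 |R(-1.77)|=0.1278 |R(-1.73)|=0.0965
Bisect:
  x_lo=-3.0749 |R|=2.1930  x_hi=-0.1774 |R|=0.8374
  mid=-1.62616 |R|=0.02066 →hi
  mid=-2.35053 |R|=0.75248 →hi
  mid=-2.71272 |R|=1.36038 →lo
  mid=-2.53163 |R|=1.03132 →lo
  mid=-2.44108 |R|=0.88599 →hi
  mid=-2.48635 |R|=0.95713 →hi
  mid=-2.50899 |R|=0.99384 →hi
  mid=-2.52031 |R|=1.01248 →lo
  mid=-2.51465 |R|=1.00313 →lo
  mid=-2.51182 |R|=0.99848 →hi
  ...
  [-2.51288,-2.51270] ⇒ x*=-2.5127
Stable set (-2.5127, 0).

(-2.5127, 0).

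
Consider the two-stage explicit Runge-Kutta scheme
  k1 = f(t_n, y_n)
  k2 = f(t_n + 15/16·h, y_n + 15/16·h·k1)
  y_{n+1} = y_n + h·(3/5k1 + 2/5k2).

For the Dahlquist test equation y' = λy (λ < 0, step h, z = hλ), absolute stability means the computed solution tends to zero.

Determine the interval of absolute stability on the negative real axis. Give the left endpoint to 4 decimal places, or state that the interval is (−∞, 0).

Test eqn y'=λy, z=hλ:
  k1=λy_n ⇒ h·k1=z·y_n;  k2=λ(1+15/16z)y_n ⇒ h·k2=z(1+15/16z)y_n
  y_{n+1}/y_n = 1 + 3/5z + 2/5z(1+15/16z) = 1 + z + 3/8z²
  ⇒ R(z) = 1 + z + 3/8z².

Boundary: |R(x)|=1, x<0.
x=-1.07: |R|=0.3593
R=1: x+3/8x²=0 ⇒ x=−8/3=-2.6667; min R=1−1/(4·3/8)=0.3333>−1
Confirm numerically:
  x=-2.224: |R|=0.63082 <1
  x=-2.146: |R|=0.58099 <1
  x=-1.432: |R|=0.33698 <1
  x=-3.208: |R|=1.65122 >1
  x=-3.180: |R|=1.61215 >1
  x=-3.114: |R|=1.52237 >1
So |R|<1 on (-2.6667, 0).

z∈(-2.6667,0).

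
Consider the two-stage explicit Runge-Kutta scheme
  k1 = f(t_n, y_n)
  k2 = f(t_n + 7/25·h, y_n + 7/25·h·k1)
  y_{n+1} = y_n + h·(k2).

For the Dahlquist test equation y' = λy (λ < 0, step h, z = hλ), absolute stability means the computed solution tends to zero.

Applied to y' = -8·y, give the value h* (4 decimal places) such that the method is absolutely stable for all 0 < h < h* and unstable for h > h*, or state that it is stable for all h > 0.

Set f=λy, z=hλ:
  k1=λy_n ⇒ h·k1=z·y_n;  k2=λ(1+7/25z)y_n ⇒ h·k2=z(1+7/25z)y_n
  y_{n+1}/y_n = 1 + z(1+7/25z) = 1 + z + 7/25z²
  R(z) = 1 + z + 7/25z².

Boundary: |R(x)|=1, x<0.
x=-1.24: |R|=0.1905
R=1: x+7/25x²=0 ⇒ x=−25/7=-3.5714; min R=1−1/(4·7/25)=0.1071>−1
Confirm numerically:
  x=-3.462: |R|=0.89392 <1
  x=-2.843: |R|=0.42014 <1
  x=-2.302: |R|=0.18178 <1
  x=-2.269: |R|=0.17254 <1
  x=-4.149: |R|=1.67098 >1
  x=-3.714: |R|=1.14826 >1
  x=-3.708: |R|=1.14179 >1
Stable set (-3.5714, 0).

(-3.5714,0); λ=-8 ⇒ h* = (25/7)/8 = 0.4464.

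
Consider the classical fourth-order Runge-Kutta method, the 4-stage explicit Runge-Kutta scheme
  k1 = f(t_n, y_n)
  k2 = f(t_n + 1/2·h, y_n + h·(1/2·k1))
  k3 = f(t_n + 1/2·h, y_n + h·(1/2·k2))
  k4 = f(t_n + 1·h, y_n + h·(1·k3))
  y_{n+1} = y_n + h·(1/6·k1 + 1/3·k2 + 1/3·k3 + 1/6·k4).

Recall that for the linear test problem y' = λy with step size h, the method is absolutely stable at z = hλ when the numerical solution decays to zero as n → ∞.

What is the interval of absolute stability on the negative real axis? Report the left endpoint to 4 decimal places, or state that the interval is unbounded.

With y'=λy (z=hλ):
  order 4, 4-stage ⇒ R(z)=1+z+z^2/2+z^3/6+z^4/24
  (e.g. R(-1.6)=0.27040, |R|=0.27040)

Need |R(x)|<1, x<0.
x=-1.6: |R|=0.2704
|R(-2.14)|=0.3903 |R(-2.08)|=0.3633 |R(-1.92)|=0.3098
Bisect:
  x_lo=-3.5777 |R|=3.0164  x_hi=-0.3471 |R|=0.7067
  mid=-1.96241 |R|=0.32150 →hi
  mid=-2.77004 |R|=0.97725 →hi
  mid=-3.17386 |R|=1.76229 →lo
  mid=-2.97195 |R|=1.31987 →lo
  mid=-2.87099 |R|=1.13709 →lo
  mid=-2.82052 |R|=1.05442 →lo
  mid=-2.79528 |R|=1.01516 →lo
  mid=-2.78266 |R|=0.99604 →hi
  ...
  [-2.78542,-2.78522] ⇒ x*=-2.7853
Stable set (-2.7853, 0).

z∈(-2.7853,0).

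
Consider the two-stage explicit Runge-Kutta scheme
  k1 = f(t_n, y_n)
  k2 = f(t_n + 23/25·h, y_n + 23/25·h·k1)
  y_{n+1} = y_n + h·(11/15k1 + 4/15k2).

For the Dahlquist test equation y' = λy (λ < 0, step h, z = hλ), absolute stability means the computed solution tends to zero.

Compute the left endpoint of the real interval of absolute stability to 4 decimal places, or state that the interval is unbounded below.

left endpoint -4.0761.

Test eqn y'=λy, z=hλ:
  k1=λy_n ⇒ h·k1=z·y_n;  k2=λ(1+23/25z)y_n ⇒ h·k2=z(1+23/25z)y_n
  y_{n+1}/y_n = 1 + 11/15z + 4/15z(1+23/25z) = 1 + z + 92/375z²
  ⇒ R(z) = 1 + z + 92/375z².

Need |R(x)|<1, x<0.
x=-1.4: |R|=0.0809
R=1: x+92/375x²=0 ⇒ x=−375/92=-4.0761; min R=1−1/(4·92/375)=-0.0190>−1
Confirm numerically:
  x=-4.022: |R|=0.94663 <1
  x=-3.261: |R|=0.34790 <1
  x=-2.395: |R|=0.01224 <1
  x=-4.535: |R|=1.51058 >1
  x=-4.486: |R|=1.45114 >1
So |R|<1 on (-4.0761, 0).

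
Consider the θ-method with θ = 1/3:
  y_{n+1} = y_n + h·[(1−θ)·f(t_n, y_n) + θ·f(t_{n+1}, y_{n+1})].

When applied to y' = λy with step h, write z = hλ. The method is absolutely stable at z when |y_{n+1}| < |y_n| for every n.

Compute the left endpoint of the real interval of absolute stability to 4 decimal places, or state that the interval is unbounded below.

On y'=λy, z=hλ:
  y_{n+1} = y_n + z·[2/3·y_n + 1/3·y_{n+1}] ⇒ (1 − 1/3z)y_{n+1} = (1 + 2/3z)y_n
  R(z) = (1 + 2/3z)/(1 − 1/3z).

Find x<0 with |R(x)|<1.
x=-0.4: |R|=0.6471
R=−1: 1+2/3x = −1+1/3x ⇒ -1/3x=2 ⇒ x=2/(-1/3)=-6.0000
Confirm numerically:
  x=-4.743: |R|=0.83766 <1
  x=-3.536: |R|=0.62301 <1
  x=-3.303: |R|=0.57211 <1
  x=-6.296: |R|=1.03184 >1
  x=-6.066: |R|=1.00728 >1
  x=-6.027: |R|=1.00299 >1
Stable set (-6.0000, 0).

z* = -6.0000.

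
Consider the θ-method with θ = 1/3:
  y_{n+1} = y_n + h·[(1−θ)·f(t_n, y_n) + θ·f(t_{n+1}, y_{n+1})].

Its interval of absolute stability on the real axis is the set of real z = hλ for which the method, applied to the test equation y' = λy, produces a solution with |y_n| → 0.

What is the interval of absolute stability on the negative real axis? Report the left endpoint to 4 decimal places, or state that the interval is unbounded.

z∈(-6.0000,0).

With y'=λy (z=hλ):
  y_{n+1} = y_n + z·[2/3·y_n + 1/3·y_{n+1}] ⇒ (1 − 1/3z)y_{n+1} = (1 + 2/3z)y_n
  ⇒ R(z) = (1 + 2/3z)/(1 − 1/3z).

Need |R(x)|<1, x<0.
x=-1.7: |R|=0.0851
R=−1: 1+2/3x = −1+1/3x ⇒ -1/3x=2 ⇒ x=2/(-1/3)=-6.0000
Confirm numerically:
  x=-5.201: |R|=0.90257 <1
  x=-4.439: |R|=0.79016 <1
  x=-3.681: |R|=0.65290 <1
  x=-6.289: |R|=1.03111 >1
  x=-6.285: |R|=1.03069 >1
  x=-6.192: |R|=1.02089 >1
So |R|<1 on (-6.0000, 0).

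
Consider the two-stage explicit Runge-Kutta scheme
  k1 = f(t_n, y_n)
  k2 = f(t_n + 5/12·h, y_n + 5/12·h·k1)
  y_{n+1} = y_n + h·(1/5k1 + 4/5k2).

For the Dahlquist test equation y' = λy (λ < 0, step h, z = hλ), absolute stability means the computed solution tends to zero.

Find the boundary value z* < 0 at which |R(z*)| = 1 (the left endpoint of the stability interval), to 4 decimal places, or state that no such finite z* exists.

left endpoint -3.0000.

Set f=λy, z=hλ:
  k1=λy_n ⇒ h·k1=z·y_n;  k2=λ(1+5/12z)y_n ⇒ h·k2=z(1+5/12z)y_n
  y_{n+1}/y_n = 1 + 1/5z + 4/5z(1+5/12z) = 1 + z + 1/3z²
  so R(z) = 1 + z + 1/3z².

Solve |R(x)|<1 on ℝ⁻.
x=-1.08: |R|=0.3088
R=1: x+1/3x²=0 ⇒ x=−3=-3.0000; min R=1−1/(4·1/3)=0.2500>−1
Confirm numerically:
  x=-2.846: |R|=0.85391 <1
  x=-1.847: |R|=0.29014 <1
  x=-1.779: |R|=0.27595 <1
  x=-1.563: |R|=0.25132 <1
  x=-3.530: |R|=1.62363 >1
  x=-3.286: |R|=1.31327 >1
  x=-3.283: |R|=1.30970 >1
Stable set (-3.0000, 0).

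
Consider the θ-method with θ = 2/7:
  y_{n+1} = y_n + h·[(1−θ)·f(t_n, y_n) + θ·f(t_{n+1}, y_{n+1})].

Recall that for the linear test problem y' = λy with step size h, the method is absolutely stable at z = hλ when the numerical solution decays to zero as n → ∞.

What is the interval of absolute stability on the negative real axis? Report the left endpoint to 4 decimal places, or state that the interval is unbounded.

z∈(-4.6667,0).

Set f=λy, z=hλ:
  y_{n+1} = y_n + z·[5/7·y_n + 2/7·y_{n+1}] ⇒ (1 − 2/7z)y_{n+1} = (1 + 5/7z)y_n
  R(z) = (1 + 5/7z)/(1 − 2/7z).

Solve |R(x)|<1 on ℝ⁻.
x=-0.99: |R|=0.2283
R=−1: 1+5/7x = −1+2/7x ⇒ -3/7x=2 ⇒ x=2/(-3/7)=-4.6667
Confirm numerically:
  x=-4.072: |R|=0.88220 <1
  x=-3.644: |R|=0.78527 <1
  x=-3.612: |R|=0.77756 <1
  x=-2.701: |R|=0.52451 <1
  x=-5.137: |R|=1.08168 >1
  x=-4.929: |R|=1.04668 >1
Interval (-4.6667, 0).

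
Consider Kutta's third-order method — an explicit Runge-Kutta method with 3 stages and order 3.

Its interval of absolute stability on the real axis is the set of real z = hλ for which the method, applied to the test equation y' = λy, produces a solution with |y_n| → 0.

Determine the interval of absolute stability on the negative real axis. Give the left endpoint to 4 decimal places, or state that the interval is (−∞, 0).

Set f=λy, z=hλ:
  order 3, 3-stage ⇒ R(z)=1+z+z^2/2+z^3/6
  (e.g. R(-0.62)=0.53248, |R|=0.53248)

Solve |R(x)|<1 on ℝ⁻.
x=-0.62: |R|=0.5325
|R(-1.3)|=0.1788 |R(-0.74)|=0.4663 |R(-0.69)|=0.4933
Bisect:
  x_lo=-3.0689 |R|=2.1772  x_hi=-0.1002 |R|=0.9046
  mid=-1.58458 |R|=0.00775 →hi
  mid=-2.32676 |R|=0.71929 →hi
  mid=-2.69785 |R|=1.33132 →lo
  mid=-2.51230 |R|=0.99928 →hi
  mid=-2.60508 |R|=1.15839 →lo
  mid=-2.55869 |R|=1.07716 →lo
  mid=-2.53550 |R|=1.03780 →lo
  mid=-2.52390 |R|=1.01844 →lo
  mid=-2.51810 |R|=1.00883 →lo
  mid=-2.51520 |R|=1.00405 →lo
  ...
  [-2.51285,-2.51267] ⇒ x*=-2.5127
Interval (-2.5127, 0).

(-2.5127, 0).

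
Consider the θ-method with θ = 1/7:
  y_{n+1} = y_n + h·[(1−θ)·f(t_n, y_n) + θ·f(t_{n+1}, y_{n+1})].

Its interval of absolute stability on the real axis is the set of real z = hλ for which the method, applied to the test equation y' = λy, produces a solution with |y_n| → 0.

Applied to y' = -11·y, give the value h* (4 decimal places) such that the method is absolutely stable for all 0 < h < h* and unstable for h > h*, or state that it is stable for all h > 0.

(-2.8000,0); λ=-11 ⇒ h* = (14/5)/11 = 0.2545.

With y'=λy (z=hλ):
  y_{n+1} = y_n + z·[6/7·y_n + 1/7·y_{n+1}] ⇒ (1 − 1/7z)y_{n+1} = (1 + 6/7z)y_n
  R(z) = (1 + 6/7z)/(1 − 1/7z).

Need |R(x)|<1, x<0.
x=-1.54: |R|=0.2623
R=−1: 1+6/7x = −1+1/7x ⇒ -5/7x=2 ⇒ x=2/(-5/7)=-2.8000
Confirm numerically:
  x=-2.760: |R|=0.97951 <1
  x=-2.582: |R|=0.88625 <1
  x=-2.198: |R|=0.67275 <1
  x=-1.134: |R|=0.02410 <1
  x=-3.334: |R|=1.25837 >1
  x=-3.054: |R|=1.12632 >1
  x=-3.017: |R|=1.10832 >1
Interval (-2.8000, 0).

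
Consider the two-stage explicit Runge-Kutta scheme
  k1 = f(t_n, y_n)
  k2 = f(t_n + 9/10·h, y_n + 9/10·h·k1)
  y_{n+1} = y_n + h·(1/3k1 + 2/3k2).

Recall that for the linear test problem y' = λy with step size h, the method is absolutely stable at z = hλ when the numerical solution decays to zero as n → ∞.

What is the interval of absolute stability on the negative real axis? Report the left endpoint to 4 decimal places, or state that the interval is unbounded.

Test eqn y'=λy, z=hλ:
  k1=λy_n ⇒ h·k1=z·y_n;  k2=λ(1+9/10z)y_n ⇒ h·k2=z(1+9/10z)y_n
  y_{n+1}/y_n = 1 + 1/3z + 2/3z(1+9/10z) = 1 + z + 3/5z²
  so R(z) = 1 + z + 3/5z².

Solve |R(x)|<1 on ℝ⁻.
x=-1.29: |R|=0.7085
R=1: x+3/5x²=0 ⇒ x=−5/3=-1.6667; min R=1−1/(4·3/5)=0.5833>−1
Confirm numerically:
  x=-1.340: |R|=0.73736 <1
  x=-1.054: |R|=0.61255 <1
  x=-0.832: |R|=0.58333 <1
  x=-1.954: |R|=1.33687 >1
  x=-1.932: |R|=1.30757 >1
  x=-1.910: |R|=1.27886 >1
So |R|<1 on (-1.6667, 0).

(-1.6667, 0).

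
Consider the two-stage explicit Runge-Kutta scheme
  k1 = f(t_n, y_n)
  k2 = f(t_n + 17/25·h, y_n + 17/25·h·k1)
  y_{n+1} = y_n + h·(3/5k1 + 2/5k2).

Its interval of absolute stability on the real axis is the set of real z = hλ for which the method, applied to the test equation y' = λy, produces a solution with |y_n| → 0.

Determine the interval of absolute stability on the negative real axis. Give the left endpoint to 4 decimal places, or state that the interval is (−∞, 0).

Test eqn y'=λy, z=hλ:
  k1=λy_n ⇒ h·k1=z·y_n;  k2=λ(1+17/25z)y_n ⇒ h·k2=z(1+17/25z)y_n
  y_{n+1}/y_n = 1 + 3/5z + 2/5z(1+17/25z) = 1 + z + 34/125z²
  so R(z) = 1 + z + 34/125z².

Boundary: |R(x)|=1, x<0.
x=-0.96: |R|=0.2907
R=1: x+34/125x²=0 ⇒ x=−125/34=-3.6765; min R=1−1/(4·34/125)=0.0809>−1
Confirm numerically:
  x=-3.570: |R|=0.89661 <1
  x=-3.376: |R|=0.72409 <1
  x=-3.171: |R|=0.56403 <1
  x=-2.435: |R|=0.17775 <1
  x=-4.067: |R|=1.43201 >1
  x=-3.755: |R|=1.08021 >1
  x=-3.742: |R|=1.06670 >1
So |R|<1 on (-3.6765, 0).

(-3.6765, 0).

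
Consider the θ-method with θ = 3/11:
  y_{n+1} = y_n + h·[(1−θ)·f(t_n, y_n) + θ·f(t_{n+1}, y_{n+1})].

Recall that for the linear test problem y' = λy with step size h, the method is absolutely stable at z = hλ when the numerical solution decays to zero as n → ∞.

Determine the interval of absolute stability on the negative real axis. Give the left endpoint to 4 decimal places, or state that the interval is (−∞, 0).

With y'=λy (z=hλ):
  y_{n+1} = y_n + z·[8/11·y_n + 3/11·y_{n+1}] ⇒ (1 − 3/11z)y_{n+1} = (1 + 8/11z)y_n
  so R(z) = (1 + 8/11z)/(1 − 3/11z).

Find x<0 with |R(x)|<1.
x=-1.18: |R|=0.1073
R=−1: 1+8/11x = −1+3/11x ⇒ -5/11x=2 ⇒ x=2/(-5/11)=-4.4000
Confirm numerically:
  x=-3.964: |R|=0.90477 <1
  x=-3.172: |R|=0.70072 <1
  x=-2.783: |R|=0.58215 <1
  x=-2.749: |R|=0.57110 <1
  x=-4.809: |R|=1.08043 >1
  x=-4.762: |R|=1.07158 >1
Interval (-4.4000, 0).

(-4.4000, 0).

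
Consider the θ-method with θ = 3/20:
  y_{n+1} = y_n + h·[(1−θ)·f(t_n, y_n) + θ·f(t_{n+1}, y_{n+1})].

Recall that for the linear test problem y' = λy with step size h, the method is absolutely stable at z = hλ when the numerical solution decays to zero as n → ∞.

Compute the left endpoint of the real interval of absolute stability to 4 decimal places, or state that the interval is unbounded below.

left endpoint -2.8571.

On y'=λy, z=hλ:
  y_{n+1} = y_n + z·[17/20·y_n + 3/20·y_{n+1}] ⇒ (1 − 3/20z)y_{n+1} = (1 + 17/20z)y_n
  R(z) = (1 + 17/20z)/(1 − 3/20z).

Boundary: |R(x)|=1, x<0.
x=-1.03: |R|=0.1078
R=−1: 1+17/20x = −1+3/20x ⇒ -7/10x=2 ⇒ x=2/(-7/10)=-2.8571
Confirm numerically:
  x=-2.528: |R|=0.83295 <1
  x=-2.205: |R|=0.65696 <1
  x=-1.684: |R|=0.34440 <1
  x=-3.171: |R|=1.14888 >1
  x=-2.968: |R|=1.05369 >1
  x=-2.947: |R|=1.04362 >1
Stable set (-2.8571, 0).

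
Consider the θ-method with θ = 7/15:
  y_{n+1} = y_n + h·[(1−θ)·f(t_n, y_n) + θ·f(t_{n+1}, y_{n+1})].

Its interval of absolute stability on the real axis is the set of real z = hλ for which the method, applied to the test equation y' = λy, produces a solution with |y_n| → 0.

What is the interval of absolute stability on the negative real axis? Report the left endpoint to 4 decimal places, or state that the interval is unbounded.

z∈(-30.0000,0).

Test eqn y'=λy, z=hλ:
  y_{n+1} = y_n + z·[8/15·y_n + 7/15·y_{n+1}] ⇒ (1 − 7/15z)y_{n+1} = (1 + 8/15z)y_n
  R(z) = (1 + 8/15z)/(1 − 7/15z).

Solve |R(x)|<1 on ℝ⁻.
x=-1.2: |R|=0.2308
R=−1: 1+8/15x = −1+7/15x ⇒ -1/15x=2 ⇒ x=2/(-1/15)=-30.0000
Confirm numerically:
  x=-27.549: |R|=0.98821 <1
  x=-23.206: |R|=0.96171 <1
  x=-22.495: |R|=0.95648 <1
  x=-30.556: |R|=1.00243 >1
  x=-30.403: |R|=1.00177 >1
Interval (-30.0000, 0).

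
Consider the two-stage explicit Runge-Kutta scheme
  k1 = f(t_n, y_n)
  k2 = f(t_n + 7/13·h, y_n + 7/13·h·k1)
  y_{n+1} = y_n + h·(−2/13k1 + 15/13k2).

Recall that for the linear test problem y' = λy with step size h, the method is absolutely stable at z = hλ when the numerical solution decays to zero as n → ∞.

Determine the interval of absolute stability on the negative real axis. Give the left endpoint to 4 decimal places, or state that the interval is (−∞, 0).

(-1.6095, 0).

With y'=λy (z=hλ):
  k1=λy_n ⇒ h·k1=z·y_n;  k2=λ(1+7/13z)y_n ⇒ h·k2=z(1+7/13z)y_n
  y_{n+1}/y_n = 1 − 2/13z + 15/13z(1+7/13z) = 1 + z + 105/169z²
  R(z) = 1 + z + 105/169z².

Find x<0 with |R(x)|<1.
x=-0.92: |R|=0.6059
R=1: x+105/169x²=0 ⇒ x=−169/105=-1.6095; min R=1−1/(4·105/169)=0.5976>−1
Confirm numerically:
  x=-1.463: |R|=0.86682 <1
  x=-1.434: |R|=0.84362 <1
  x=-1.066: |R|=0.64002 <1
  x=-0.655: |R|=0.61155 <1
  x=-1.946: |R|=1.40682 >1
  x=-1.723: |R|=1.12148 >1
Stable set (-1.6095, 0).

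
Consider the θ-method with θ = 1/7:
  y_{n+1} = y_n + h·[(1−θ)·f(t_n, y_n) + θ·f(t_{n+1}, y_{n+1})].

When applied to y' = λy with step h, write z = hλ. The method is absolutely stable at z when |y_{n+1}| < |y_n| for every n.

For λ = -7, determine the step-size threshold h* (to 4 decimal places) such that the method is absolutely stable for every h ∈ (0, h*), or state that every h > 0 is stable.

(-2.8000,0); λ=-7 ⇒ h* = (14/5)/7 = 0.4000.

Set f=λy, z=hλ:
  y_{n+1} = y_n + z·[6/7·y_n + 1/7·y_{n+1}] ⇒ (1 − 1/7z)y_{n+1} = (1 + 6/7z)y_n
  R(z) = (1 + 6/7z)/(1 − 1/7z).

Solve |R(x)|<1 on ℝ⁻.
x=-0.67: |R|=0.3885
R=−1: 1+6/7x = −1+1/7x ⇒ -5/7x=2 ⇒ x=2/(-5/7)=-2.8000
Confirm numerically:
  x=-2.672: |R|=0.93383 <1
  x=-1.763: |R|=0.40831 <1
  x=-1.372: |R|=0.14716 <1
  x=-2.977: |R|=1.08870 >1
  x=-2.908: |R|=1.05450 >1
Stable set (-2.8000, 0).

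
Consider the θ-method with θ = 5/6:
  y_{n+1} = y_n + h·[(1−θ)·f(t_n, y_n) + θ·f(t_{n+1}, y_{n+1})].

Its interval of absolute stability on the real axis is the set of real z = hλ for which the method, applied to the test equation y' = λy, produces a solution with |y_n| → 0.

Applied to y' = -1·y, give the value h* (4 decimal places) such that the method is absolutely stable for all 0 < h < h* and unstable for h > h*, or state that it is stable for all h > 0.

interval (−∞, 0). Any h>0 works for λ=-1.

Test eqn y'=λy, z=hλ:
  y_{n+1} = y_n + z·[1/6·y_n + 5/6·y_{n+1}] ⇒ (1 − 5/6z)y_{n+1} = (1 + 1/6z)y_n
  so R(z) = (1 + 1/6z)/(1 − 5/6z).

Boundary: |R(x)|=1, x<0.
x=-0.69: |R|=0.5619
x=-2: |R|=0.2500
x=-10: |R|=0.0714
x=-100: |R|=0.1858
θ=5/6≥1/2 ⇒ |1+1/6x|<|1−5/6x| ∀x<0 ⇒ unbounded interval.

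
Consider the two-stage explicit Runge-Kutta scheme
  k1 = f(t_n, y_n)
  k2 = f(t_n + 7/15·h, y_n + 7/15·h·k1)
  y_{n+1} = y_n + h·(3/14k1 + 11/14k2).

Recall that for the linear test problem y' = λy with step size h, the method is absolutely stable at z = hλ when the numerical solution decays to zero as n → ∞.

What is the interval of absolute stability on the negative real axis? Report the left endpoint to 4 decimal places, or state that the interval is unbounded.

With y'=λy (z=hλ):
  k1=λy_n ⇒ h·k1=z·y_n;  k2=λ(1+7/15z)y_n ⇒ h·k2=z(1+7/15z)y_n
  y_{n+1}/y_n = 1 + 3/14z + 11/14z(1+7/15z) = 1 + z + 11/30z²
  so R(z) = 1 + z + 11/30z².

Solve |R(x)|<1 on ℝ⁻.
x=-0.35: |R|=0.6949
R=1: x+11/30x²=0 ⇒ x=−30/11=-2.7273; min R=1−1/(4·11/30)=0.3182>−1
Confirm numerically:
  x=-2.701: |R|=0.97398 <1
  x=-2.587: |R|=0.86694 <1
  x=-1.822: |R|=0.39522 <1
  x=-1.380: |R|=0.31828 <1
  x=-3.106: |R|=1.43132 >1
  x=-3.030: |R|=1.33633 >1
So |R|<1 on (-2.7273, 0).

z∈(-2.7273,0).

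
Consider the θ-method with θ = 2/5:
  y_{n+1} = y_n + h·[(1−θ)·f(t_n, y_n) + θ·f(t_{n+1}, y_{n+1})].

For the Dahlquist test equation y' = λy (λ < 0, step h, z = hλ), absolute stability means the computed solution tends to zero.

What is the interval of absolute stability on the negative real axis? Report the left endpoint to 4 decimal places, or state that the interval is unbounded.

On y'=λy, z=hλ:
  y_{n+1} = y_n + z·[3/5·y_n + 2/5·y_{n+1}] ⇒ (1 − 2/5z)y_{n+1} = (1 + 3/5z)y_n
  R(z) = (1 + 3/5z)/(1 − 2/5z).

Boundary: |R(x)|=1, x<0.
x=-1.72: |R|=0.0190
R=−1: 1+3/5x = −1+2/5x ⇒ -1/5x=2 ⇒ x=2/(-1/5)=-10.0000
Confirm numerically:
  x=-8.887: |R|=0.95113 <1
  x=-7.922: |R|=0.90031 <1
  x=-4.721: |R|=0.63447 <1
  x=-4.260: |R|=0.57544 <1
  x=-10.541: |R|=1.02074 >1
  x=-10.336: |R|=1.01309 >1
  x=-10.300: |R|=1.01172 >1
Stable set (-10.0000, 0).

(-10.0000, 0).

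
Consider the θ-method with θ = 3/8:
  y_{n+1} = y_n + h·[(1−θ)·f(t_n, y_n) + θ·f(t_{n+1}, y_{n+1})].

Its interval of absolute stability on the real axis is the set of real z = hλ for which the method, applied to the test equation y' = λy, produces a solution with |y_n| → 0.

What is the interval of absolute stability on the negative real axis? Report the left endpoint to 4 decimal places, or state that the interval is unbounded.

Test eqn y'=λy, z=hλ:
  y_{n+1} = y_n + z·[5/8·y_n + 3/8·y_{n+1}] ⇒ (1 − 3/8z)y_{n+1} = (1 + 5/8z)y_n
  ⇒ R(z) = (1 + 5/8z)/(1 − 3/8z).

Solve |R(x)|<1 on ℝ⁻.
x=-1.29: |R|=0.1306
R=−1: 1+5/8x = −1+3/8x ⇒ -1/4x=2 ⇒ x=2/(-1/4)=-8.0000
Confirm numerically:
  x=-4.970: |R|=0.73549 <1
  x=-4.756: |R|=0.70864 <1
  x=-4.308: |R|=0.64710 <1
  x=-8.590: |R|=1.03494 >1
  x=-8.267: |R|=1.01628 >1
So |R|<1 on (-8.0000, 0).

(-8.0000, 0).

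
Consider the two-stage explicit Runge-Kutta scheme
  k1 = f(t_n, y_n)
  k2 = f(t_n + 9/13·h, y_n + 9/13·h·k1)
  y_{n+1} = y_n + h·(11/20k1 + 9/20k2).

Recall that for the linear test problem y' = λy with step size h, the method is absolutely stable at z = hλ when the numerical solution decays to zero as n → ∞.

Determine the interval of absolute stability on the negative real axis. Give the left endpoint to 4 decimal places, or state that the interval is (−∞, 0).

(-3.2099, 0).

With y'=λy (z=hλ):
  k1=λy_n ⇒ h·k1=z·y_n;  k2=λ(1+9/13z)y_n ⇒ h·k2=z(1+9/13z)y_n
  y_{n+1}/y_n = 1 + 11/20z + 9/20z(1+9/13z) = 1 + z + 81/260z²
  Hence R(z) = 1 + z + 81/260z².

Boundary: |R(x)|=1, x<0.
x=-1.14: |R|=0.2649
R=1: x+81/260x²=0 ⇒ x=−260/81=-3.2099; min R=1−1/(4·81/260)=0.1975>−1
Confirm numerically:
  x=-2.237: |R|=0.32199 <1
  x=-1.889: |R|=0.22267 <1
  x=-1.375: |R|=0.21400 <1
  x=-3.561: |R|=1.38953 >1
  x=-3.548: |R|=1.37374 >1
  x=-3.331: |R|=1.12569 >1
Stable set (-3.2099, 0).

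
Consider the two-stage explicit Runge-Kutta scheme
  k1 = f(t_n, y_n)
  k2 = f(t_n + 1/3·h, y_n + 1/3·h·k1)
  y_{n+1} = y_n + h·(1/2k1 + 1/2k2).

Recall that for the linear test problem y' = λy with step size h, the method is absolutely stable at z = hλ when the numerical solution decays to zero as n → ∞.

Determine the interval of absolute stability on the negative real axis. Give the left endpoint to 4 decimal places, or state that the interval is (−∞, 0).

With y'=λy (z=hλ):
  k1=λy_n ⇒ h·k1=z·y_n;  k2=λ(1+1/3z)y_n ⇒ h·k2=z(1+1/3z)y_n
  y_{n+1}/y_n = 1 + 1/2z + 1/2z(1+1/3z) = 1 + z + 1/6z²
  ⇒ R(z) = 1 + z + 1/6z².

Boundary: |R(x)|=1, x<0.
x=-0.57: |R|=0.4842
R=1: x+1/6x²=0 ⇒ x=−6=-6.0000; min R=1−1/(4·1/6)=-0.5000>−1
Confirm numerically:
  x=-5.945: |R|=0.94550 <1
  x=-3.634: |R|=0.43301 <1
  x=-3.131: |R|=0.49714 <1
  x=-2.949: |R|=0.49957 <1
  x=-6.383: |R|=1.40745 >1
  x=-6.359: |R|=1.38048 >1
Stable set (-6.0000, 0).

z∈(-6.0000,0).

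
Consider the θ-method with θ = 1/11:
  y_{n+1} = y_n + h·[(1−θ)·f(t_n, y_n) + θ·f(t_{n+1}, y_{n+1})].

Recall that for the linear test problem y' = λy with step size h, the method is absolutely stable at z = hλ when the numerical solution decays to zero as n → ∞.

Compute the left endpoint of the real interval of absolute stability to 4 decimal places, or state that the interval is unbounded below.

left endpoint -2.4444.

Test eqn y'=λy, z=hλ:
  y_{n+1} = y_n + z·[10/11·y_n + 1/11·y_{n+1}] ⇒ (1 − 1/11z)y_{n+1} = (1 + 10/11z)y_n
  so R(z) = (1 + 10/11z)/(1 − 1/11z).

Solve |R(x)|<1 on ℝ⁻.
x=-1.13: |R|=0.0247
R=−1: 1+10/11x = −1+1/11x ⇒ -9/11x=2 ⇒ x=2/(-9/11)=-2.4444
Confirm numerically:
  x=-2.104: |R|=0.76618 <1
  x=-1.748: |R|=0.50832 <1
  x=-1.069: |R|=0.02569 <1
  x=-2.877: |R|=1.28054 >1
  x=-2.723: |R|=1.18269 >1
So |R|<1 on (-2.4444, 0).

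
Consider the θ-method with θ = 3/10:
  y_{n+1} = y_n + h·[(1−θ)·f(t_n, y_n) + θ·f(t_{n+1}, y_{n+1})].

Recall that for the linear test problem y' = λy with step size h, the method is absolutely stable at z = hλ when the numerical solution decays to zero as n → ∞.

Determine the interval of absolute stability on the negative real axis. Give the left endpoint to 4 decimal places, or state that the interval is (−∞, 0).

Test eqn y'=λy, z=hλ:
  y_{n+1} = y_n + z·[7/10·y_n + 3/10·y_{n+1}] ⇒ (1 − 3/10z)y_{n+1} = (1 + 7/10z)y_n
  Hence R(z) = (1 + 7/10z)/(1 − 3/10z).

Find x<0 with |R(x)|<1.
x=-0.64: |R|=0.4631
R=−1: 1+7/10x = −1+3/10x ⇒ -2/5x=2 ⇒ x=2/(-2/5)=-5.0000
Confirm numerically:
  x=-4.907: |R|=0.98495 <1
  x=-4.727: |R|=0.95484 <1
  x=-2.374: |R|=0.38652 <1
  x=-2.266: |R|=0.34897 <1
  x=-5.487: |R|=1.07362 >1
  x=-5.427: |R|=1.06499 >1
Interval (-5.0000, 0).

(-5.0000, 0).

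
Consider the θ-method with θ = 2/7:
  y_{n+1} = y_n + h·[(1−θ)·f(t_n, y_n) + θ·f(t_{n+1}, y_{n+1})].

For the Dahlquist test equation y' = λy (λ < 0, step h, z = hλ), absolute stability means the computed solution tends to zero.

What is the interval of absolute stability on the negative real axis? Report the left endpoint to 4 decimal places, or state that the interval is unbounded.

z∈(-4.6667,0).

On y'=λy, z=hλ:
  y_{n+1} = y_n + z·[5/7·y_n + 2/7·y_{n+1}] ⇒ (1 − 2/7z)y_{n+1} = (1 + 5/7z)y_n
  R(z) = (1 + 5/7z)/(1 − 2/7z).

Find x<0 with |R(x)|<1.
x=-1.66: |R|=0.1260
R=−1: 1+5/7x = −1+2/7x ⇒ -3/7x=2 ⇒ x=2/(-3/7)=-4.6667
Confirm numerically:
  x=-4.033: |R|=0.87382 <1
  x=-4.025: |R|=0.87209 <1
  x=-3.094: |R|=0.64225 <1
  x=-5.229: |R|=1.09663 >1
  x=-4.930: |R|=1.04686 >1
Interval (-4.6667, 0).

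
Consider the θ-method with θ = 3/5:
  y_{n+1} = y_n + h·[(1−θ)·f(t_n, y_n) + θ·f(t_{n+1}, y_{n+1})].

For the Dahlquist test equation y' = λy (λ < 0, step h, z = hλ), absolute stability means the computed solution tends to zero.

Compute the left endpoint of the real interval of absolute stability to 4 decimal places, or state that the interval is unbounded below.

(−∞, 0) — no finite endpoint.

With y'=λy (z=hλ):
  y_{n+1} = y_n + z·[2/5·y_n + 3/5·y_{n+1}] ⇒ (1 − 3/5z)y_{n+1} = (1 + 2/5z)y_n
  ⇒ R(z) = (1 + 2/5z)/(1 − 3/5z).

Solve |R(x)|<1 on ℝ⁻.
x=-1.14: |R|=0.3230
x=-2: |R|=0.0909
x=-10: |R|=0.4286
x=-100: |R|=0.6393
θ=3/5≥1/2 ⇒ |1+2/5x|<|1−3/5x| ∀x<0 ⇒ unbounded interval.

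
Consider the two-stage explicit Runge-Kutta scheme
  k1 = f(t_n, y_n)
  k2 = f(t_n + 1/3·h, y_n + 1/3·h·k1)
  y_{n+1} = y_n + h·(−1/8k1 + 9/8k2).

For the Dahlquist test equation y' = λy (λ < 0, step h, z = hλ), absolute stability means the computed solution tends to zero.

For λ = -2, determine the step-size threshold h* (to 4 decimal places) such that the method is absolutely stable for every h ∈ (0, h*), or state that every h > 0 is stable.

(-2.6667,0); λ=-2 ⇒ h* = (8/3)/2 = 1.3333.

With y'=λy (z=hλ):
  k1=λy_n ⇒ h·k1=z·y_n;  k2=λ(1+1/3z)y_n ⇒ h·k2=z(1+1/3z)y_n
  y_{n+1}/y_n = 1 − 1/8z + 9/8z(1+1/3z) = 1 + z + 3/8z²
  Hence R(z) = 1 + z + 3/8z².

Solve |R(x)|<1 on ℝ⁻.
x=-1.65: |R|=0.3709
R=1: x+3/8x²=0 ⇒ x=−8/3=-2.6667; min R=1−1/(4·3/8)=0.3333>−1
Confirm numerically:
  x=-2.195: |R|=0.61176 <1
  x=-1.550: |R|=0.35094 <1
  x=-1.187: |R|=0.34136 <1
  x=-3.126: |R|=1.53845 >1
  x=-3.108: |R|=1.51437 >1
  x=-3.085: |R|=1.48396 >1
Interval (-2.6667, 0).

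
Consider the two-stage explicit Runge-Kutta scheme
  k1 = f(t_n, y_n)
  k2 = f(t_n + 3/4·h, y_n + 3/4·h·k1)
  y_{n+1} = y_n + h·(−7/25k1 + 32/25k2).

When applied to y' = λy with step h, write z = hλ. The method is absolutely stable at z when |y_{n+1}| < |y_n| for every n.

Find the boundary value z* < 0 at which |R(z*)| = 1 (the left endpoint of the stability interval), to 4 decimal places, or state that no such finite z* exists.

left endpoint -1.0417.

Test eqn y'=λy, z=hλ:
  k1=λy_n ⇒ h·k1=z·y_n;  k2=λ(1+3/4z)y_n ⇒ h·k2=z(1+3/4z)y_n
  y_{n+1}/y_n = 1 − 7/25z + 32/25z(1+3/4z) = 1 + z + 24/25z²
  ⇒ R(z) = 1 + z + 24/25z².

Solve |R(x)|<1 on ℝ⁻.
x=-1.43: |R|=1.5331
R=1: x+24/25x²=0 ⇒ x=−25/24=-1.0417; min R=1−1/(4·24/25)=0.7396>−1
Confirm numerically:
  x=-0.933: |R|=0.90267 <1
  x=-0.926: |R|=0.89718 <1
  x=-0.778: |R|=0.80307 <1
  x=-0.666: |R|=0.75981 <1
  x=-1.581: |R|=1.81858 >1
  x=-1.558: |R|=1.77227 >1
  x=-1.414: |R|=1.50542 >1
Interval (-1.0417, 0).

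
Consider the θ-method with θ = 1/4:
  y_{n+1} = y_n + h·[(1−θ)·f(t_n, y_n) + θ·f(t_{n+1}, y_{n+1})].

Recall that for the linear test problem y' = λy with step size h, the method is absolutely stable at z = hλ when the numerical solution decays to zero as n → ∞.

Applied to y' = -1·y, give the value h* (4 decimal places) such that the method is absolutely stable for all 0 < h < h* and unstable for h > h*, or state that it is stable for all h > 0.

On y'=λy, z=hλ:
  y_{n+1} = y_n + z·[3/4·y_n + 1/4·y_{n+1}] ⇒ (1 − 1/4z)y_{n+1} = (1 + 3/4z)y_n
  ⇒ R(z) = (1 + 3/4z)/(1 − 1/4z).

Solve |R(x)|<1 on ℝ⁻.
x=-1.74: |R|=0.2125
R=−1: 1+3/4x = −1+1/4x ⇒ -1/2x=2 ⇒ x=2/(-1/2)=-4.0000
Confirm numerically:
  x=-3.694: |R|=0.92046 <1
  x=-2.511: |R|=0.54262 <1
  x=-2.253: |R|=0.44123 <1
  x=-4.375: |R|=1.08955 >1
  x=-4.363: |R|=1.08681 >1
Interval (-4.0000, 0).

(-4.0000,0); λ=-1 ⇒ h* = (4)/1 = 4.0000.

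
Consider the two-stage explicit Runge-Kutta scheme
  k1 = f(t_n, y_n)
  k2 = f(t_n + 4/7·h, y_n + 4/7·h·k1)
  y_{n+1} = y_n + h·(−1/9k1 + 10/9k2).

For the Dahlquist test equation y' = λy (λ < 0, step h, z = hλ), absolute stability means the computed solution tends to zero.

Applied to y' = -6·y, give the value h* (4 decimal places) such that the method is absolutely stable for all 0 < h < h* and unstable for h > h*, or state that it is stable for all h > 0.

(-1.5750,0); λ=-6 ⇒ h* = (63/40)/6 = 0.2625.

Test eqn y'=λy, z=hλ:
  k1=λy_n ⇒ h·k1=z·y_n;  k2=λ(1+4/7z)y_n ⇒ h·k2=z(1+4/7z)y_n
  y_{n+1}/y_n = 1 − 1/9z + 10/9z(1+4/7z) = 1 + z + 40/63z²
  R(z) = 1 + z + 40/63z².

Find x<0 with |R(x)|<1.
x=-1.66: |R|=1.0896
R=1: x+40/63x²=0 ⇒ x=−63/40=-1.5750; min R=1−1/(4·40/63)=0.6062>−1
Confirm numerically:
  x=-1.545: |R|=0.97057 <1
  x=-1.113: |R|=0.67352 <1
  x=-0.837: |R|=0.60781 <1
  x=-0.632: |R|=0.62160 <1
  x=-2.136: |R|=1.76082 >1
  x=-2.122: |R|=1.73697 >1
  x=-2.001: |R|=1.54122 >1
Stable set (-1.5750, 0).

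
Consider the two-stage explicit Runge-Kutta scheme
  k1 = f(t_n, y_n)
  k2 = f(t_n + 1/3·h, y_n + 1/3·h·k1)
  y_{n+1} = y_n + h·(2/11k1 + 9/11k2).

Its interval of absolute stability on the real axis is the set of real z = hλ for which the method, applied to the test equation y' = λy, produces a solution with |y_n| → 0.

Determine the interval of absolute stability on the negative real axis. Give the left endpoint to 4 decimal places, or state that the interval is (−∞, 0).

z∈(-3.6667,0).

On y'=λy, z=hλ:
  k1=λy_n ⇒ h·k1=z·y_n;  k2=λ(1+1/3z)y_n ⇒ h·k2=z(1+1/3z)y_n
  y_{n+1}/y_n = 1 + 2/11z + 9/11z(1+1/3z) = 1 + z + 3/11z²
  so R(z) = 1 + z + 3/11z².

Solve |R(x)|<1 on ℝ⁻.
x=-1.06: |R|=0.2464
R=1: x+3/11x²=0 ⇒ x=−11/3=-3.6667; min R=1−1/(4·3/11)=0.0833>−1
Confirm numerically:
  x=-3.356: |R|=0.71566 <1
  x=-2.927: |R|=0.40954 <1
  x=-2.307: |R|=0.14452 <1
  x=-4.055: |R|=1.42946 >1
  x=-3.903: |R|=1.25157 >1
  x=-3.861: |R|=1.20463 >1
Interval (-3.6667, 0).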